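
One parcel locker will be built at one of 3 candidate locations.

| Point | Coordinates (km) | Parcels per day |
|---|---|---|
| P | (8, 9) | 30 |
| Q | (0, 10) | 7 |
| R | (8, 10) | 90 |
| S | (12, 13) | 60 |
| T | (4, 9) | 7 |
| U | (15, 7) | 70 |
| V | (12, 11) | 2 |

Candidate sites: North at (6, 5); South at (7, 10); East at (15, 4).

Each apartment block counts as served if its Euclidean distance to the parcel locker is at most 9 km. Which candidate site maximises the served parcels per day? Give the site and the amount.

Coverage radius r = 9 km; a point is covered iff (Δx)²+(Δy)² ≤ 9² = 81.
  North (6, 5): covers {P, Q, R, T, V} → 136
  South (7, 10): covers {P, Q, R, S, T, U, V} → 266
  East (15, 4): covers {P, U, V} → 102
Maximum coverage at South: 266 parcels per day.

South, covering 266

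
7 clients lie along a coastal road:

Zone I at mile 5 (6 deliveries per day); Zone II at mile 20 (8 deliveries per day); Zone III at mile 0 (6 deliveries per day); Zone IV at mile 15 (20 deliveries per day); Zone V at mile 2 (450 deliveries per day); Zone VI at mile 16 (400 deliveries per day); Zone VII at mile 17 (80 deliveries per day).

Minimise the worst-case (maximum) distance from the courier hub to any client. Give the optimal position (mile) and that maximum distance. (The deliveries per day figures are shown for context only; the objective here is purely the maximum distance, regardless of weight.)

The 1-center on a line is the midpoint of the two extreme points: leftmost at 0, rightmost at 20.
Optimal location = (0 + 20)/2 = 10; maximum distance = (20 − 0)/2 = 10.

location 10, max distance 10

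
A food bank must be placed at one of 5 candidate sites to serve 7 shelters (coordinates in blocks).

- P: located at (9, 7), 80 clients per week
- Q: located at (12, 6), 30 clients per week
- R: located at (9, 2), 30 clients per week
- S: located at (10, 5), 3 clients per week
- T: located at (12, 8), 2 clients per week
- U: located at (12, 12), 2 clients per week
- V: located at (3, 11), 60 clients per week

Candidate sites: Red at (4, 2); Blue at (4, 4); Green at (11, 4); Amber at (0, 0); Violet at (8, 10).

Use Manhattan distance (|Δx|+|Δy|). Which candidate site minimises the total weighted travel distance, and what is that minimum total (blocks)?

Total weighted distance at each candidate:
  Red (4, 2): total = 2001
  Blue (4, 4): total = 1707
  Green (11, 4): total = 1544
  Amber (0, 0): total = 3123
  Violet (8, 10): total = 1235
Minimum is at Violet with total 1235 blocks.

Violet, total 1235 blocks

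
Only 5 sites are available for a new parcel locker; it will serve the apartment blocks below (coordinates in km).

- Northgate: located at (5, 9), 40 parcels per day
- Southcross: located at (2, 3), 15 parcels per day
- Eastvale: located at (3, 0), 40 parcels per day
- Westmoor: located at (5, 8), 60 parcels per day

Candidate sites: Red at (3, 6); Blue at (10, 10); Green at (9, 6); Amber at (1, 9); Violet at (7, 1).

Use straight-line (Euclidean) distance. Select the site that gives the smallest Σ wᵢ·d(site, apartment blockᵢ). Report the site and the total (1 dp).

Red, total 601.4 km

Total weighted distance at each candidate:
  Red (3, 6): total = 601.4
  Blue (10, 10): total = 1174.8
  Green (9, 6): total = 922.0
  Amber (1, 9): total = 867.4
  Violet (7, 1): total = 1012.4
Minimum is at Red with total 601.4 km.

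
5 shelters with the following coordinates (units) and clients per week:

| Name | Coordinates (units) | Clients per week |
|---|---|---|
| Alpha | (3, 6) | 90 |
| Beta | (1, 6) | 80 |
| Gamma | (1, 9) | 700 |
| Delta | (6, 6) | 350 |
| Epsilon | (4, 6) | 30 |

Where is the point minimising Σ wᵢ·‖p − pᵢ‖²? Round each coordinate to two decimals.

The minimiser of Σwᵢ‖p−pᵢ‖² is the weighted centroid p* = (Σwᵢpᵢ)/(Σwᵢ).
Σwᵢ = 1250.
Σwᵢxᵢ = 90·3 + 80·1 + 700·1 + 350·6 + 30·4 = 3270.
Σwᵢyᵢ = 90·6 + 80·6 + 700·9 + 350·6 + 30·6 = 9600.
x* = 3270/1250 = 2.62, y* = 9600/1250 = 7.68.

(2.62, 7.68)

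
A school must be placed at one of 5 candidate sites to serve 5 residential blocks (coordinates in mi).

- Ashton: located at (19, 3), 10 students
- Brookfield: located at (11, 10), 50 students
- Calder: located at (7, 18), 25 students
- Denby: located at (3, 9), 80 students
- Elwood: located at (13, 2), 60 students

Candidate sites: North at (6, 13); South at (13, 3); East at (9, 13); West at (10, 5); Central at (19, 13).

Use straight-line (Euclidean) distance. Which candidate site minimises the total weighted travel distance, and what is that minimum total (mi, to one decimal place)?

West, total 1580.2 mi

Total weighted distance at each candidate:
  North (6, 13): total = 1765.3
  South (13, 3): total = 1820.8
  East (9, 13): total = 1735.5
  West (10, 5): total = 1580.2
  Central (19, 13): total = 2923.4
Minimum is at West with total 1580.2 mi.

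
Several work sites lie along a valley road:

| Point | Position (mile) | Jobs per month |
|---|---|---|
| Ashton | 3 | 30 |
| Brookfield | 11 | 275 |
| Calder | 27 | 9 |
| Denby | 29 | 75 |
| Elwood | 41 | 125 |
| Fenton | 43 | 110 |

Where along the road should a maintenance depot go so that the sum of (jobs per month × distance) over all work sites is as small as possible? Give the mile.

x = 27

For a sum of weighted absolute distances on a line, the optimum is the weighted median (not the mean). Total weight W = 624; half-weight = 312.
Sort by position and accumulate weight:
  mile 3 (Ashton, w=30) → cum 30
  mile 11 (Brookfield, w=275) → cum 305
  mile 27 (Calder, w=9) → cum 314  ≥ 312 → median here
  mile 29 (Denby, w=75) → cum 389
  mile 41 (Elwood, w=125) → cum 514
  mile 43 (Fenton, w=110) → cum 624
Optimal location: mile 27.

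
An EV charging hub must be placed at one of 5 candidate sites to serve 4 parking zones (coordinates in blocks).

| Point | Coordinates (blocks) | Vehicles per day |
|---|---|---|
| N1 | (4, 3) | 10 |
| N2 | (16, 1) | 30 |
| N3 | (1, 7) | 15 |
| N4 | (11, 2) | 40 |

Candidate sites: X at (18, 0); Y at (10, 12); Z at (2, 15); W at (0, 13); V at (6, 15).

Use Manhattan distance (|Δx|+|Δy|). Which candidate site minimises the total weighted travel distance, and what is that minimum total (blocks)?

X, total 980 blocks

Total weighted distance at each candidate:
  X (18, 0): total = 980
  Y (10, 12): total = 1310
  Z (2, 15): total = 1995
  W (0, 13): total = 1965
  V (6, 15): total = 1775
Minimum is at X with total 980 blocks.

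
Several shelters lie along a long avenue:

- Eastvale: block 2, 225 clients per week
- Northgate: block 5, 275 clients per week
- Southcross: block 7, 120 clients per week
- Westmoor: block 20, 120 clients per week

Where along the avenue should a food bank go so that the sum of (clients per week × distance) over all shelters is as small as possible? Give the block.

For a sum of weighted absolute distances on a line, the optimum is the weighted median (not the mean). Total weight W = 740; half-weight = 370.
Sort by position and accumulate weight:
  block 2 (Eastvale, w=225) → cum 225
  block 5 (Northgate, w=275) → cum 500  ≥ 370 → median here
  block 7 (Southcross, w=120) → cum 620
  block 20 (Westmoor, w=120) → cum 740
Optimal location: block 5.

x = 5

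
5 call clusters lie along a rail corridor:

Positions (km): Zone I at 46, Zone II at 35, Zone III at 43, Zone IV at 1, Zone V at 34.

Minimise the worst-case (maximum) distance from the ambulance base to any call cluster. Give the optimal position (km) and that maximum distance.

location 23.5, max distance 22.5

The 1-center on a line is the midpoint of the two extreme points: leftmost at 1, rightmost at 46.
Optimal location = (1 + 46)/2 = 23.5; maximum distance = (46 − 1)/2 = 22.5.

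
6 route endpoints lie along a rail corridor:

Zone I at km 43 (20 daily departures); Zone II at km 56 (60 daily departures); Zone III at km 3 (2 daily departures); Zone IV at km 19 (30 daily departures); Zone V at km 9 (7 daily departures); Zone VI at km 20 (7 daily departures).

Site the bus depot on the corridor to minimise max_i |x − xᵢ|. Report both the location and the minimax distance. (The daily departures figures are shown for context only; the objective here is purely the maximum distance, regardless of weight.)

The 1-center on a line is the midpoint of the two extreme points: leftmost at 3, rightmost at 56.
Optimal location = (3 + 56)/2 = 29.5; maximum distance = (56 − 3)/2 = 26.5.

location 29.5, max distance 26.5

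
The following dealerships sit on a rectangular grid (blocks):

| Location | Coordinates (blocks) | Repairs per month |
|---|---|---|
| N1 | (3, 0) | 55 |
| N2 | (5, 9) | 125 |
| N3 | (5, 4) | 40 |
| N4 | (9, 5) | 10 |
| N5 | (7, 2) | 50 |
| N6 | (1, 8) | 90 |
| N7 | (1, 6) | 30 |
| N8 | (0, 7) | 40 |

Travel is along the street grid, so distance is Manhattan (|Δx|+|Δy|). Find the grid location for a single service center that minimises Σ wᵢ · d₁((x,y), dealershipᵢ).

(5, 7)

Manhattan distance separates: Σwᵢ(|x−xᵢ|+|y−yᵢ|) = Σwᵢ|x−xᵢ| + Σwᵢ|y−yᵢ|, so x and y are optimised independently as 1-D weighted medians.
Total weight W = 440; half = 220.
x-coordinate, sorted with cumulative weight:
  x=0 (N8, w=40) cum 40
  x=1 (N6, w=90) cum 130
  x=1 (N7, w=30) cum 160
  x=3 (N1, w=55) cum 215
  x=5 (N2, w=125) cum 340  ← median
  x=5 (N3, w=40) cum 380
  x=7 (N5, w=50) cum 430
  x=9 (N4, w=10) cum 440
⇒ x* = 5
y-coordinate, sorted with cumulative weight:
  y=0 (N1, w=55) cum 55
  y=2 (N5, w=50) cum 105
  y=4 (N3, w=40) cum 145
  y=5 (N4, w=10) cum 155
  y=6 (N7, w=30) cum 185
  y=7 (N8, w=40) cum 225  ← median
  y=8 (N6, w=90) cum 315
  y=9 (N2, w=125) cum 440
⇒ y* = 7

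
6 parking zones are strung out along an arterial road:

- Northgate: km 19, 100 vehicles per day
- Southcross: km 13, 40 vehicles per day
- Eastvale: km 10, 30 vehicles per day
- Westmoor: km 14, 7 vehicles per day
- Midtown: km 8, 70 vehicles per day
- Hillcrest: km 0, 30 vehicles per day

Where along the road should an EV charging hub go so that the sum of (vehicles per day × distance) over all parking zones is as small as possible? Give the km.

x = 13

For a sum of weighted absolute distances on a line, the optimum is the weighted median (not the mean). Total weight W = 277; half-weight = 138.5.
Sort by position and accumulate weight:
  km 0 (Hillcrest, w=30) → cum 30
  km 8 (Midtown, w=70) → cum 100
  km 10 (Eastvale, w=30) → cum 130
  km 13 (Southcross, w=40) → cum 170  ≥ 138.5 → median here
  km 14 (Westmoor, w=7) → cum 177
  km 19 (Northgate, w=100) → cum 277
Optimal location: km 13.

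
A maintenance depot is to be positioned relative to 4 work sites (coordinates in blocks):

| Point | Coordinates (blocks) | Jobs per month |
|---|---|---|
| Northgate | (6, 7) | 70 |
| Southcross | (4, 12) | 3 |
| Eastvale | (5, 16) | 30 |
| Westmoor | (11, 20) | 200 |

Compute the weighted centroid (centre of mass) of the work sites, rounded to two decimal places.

(9.18, 16.52)

The minimiser of Σwᵢ‖p−pᵢ‖² is the weighted centroid p* = (Σwᵢpᵢ)/(Σwᵢ).
Σwᵢ = 303.
Σwᵢxᵢ = 70·6 + 3·4 + 30·5 + 200·11 = 2782.
Σwᵢyᵢ = 70·7 + 3·12 + 30·16 + 200·20 = 5006.
x* = 2782/303 = 9.18, y* = 5006/303 = 16.52.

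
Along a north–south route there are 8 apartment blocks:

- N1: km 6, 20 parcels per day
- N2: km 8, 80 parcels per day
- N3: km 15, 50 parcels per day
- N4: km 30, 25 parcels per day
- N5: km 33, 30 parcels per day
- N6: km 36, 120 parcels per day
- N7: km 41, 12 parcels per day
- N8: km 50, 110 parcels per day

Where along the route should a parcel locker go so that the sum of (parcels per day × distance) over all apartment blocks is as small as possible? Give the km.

x = 36

For a sum of weighted absolute distances on a line, the optimum is the weighted median (not the mean). Total weight W = 447; half-weight = 223.5.
Sort by position and accumulate weight:
  km 6 (N1, w=20) → cum 20
  km 8 (N2, w=80) → cum 100
  km 15 (N3, w=50) → cum 150
  km 30 (N4, w=25) → cum 175
  km 33 (N5, w=30) → cum 205
  km 36 (N6, w=120) → cum 325  ≥ 223.5 → median here
  km 41 (N7, w=12) → cum 337
  km 50 (N8, w=110) → cum 447
Optimal location: km 36.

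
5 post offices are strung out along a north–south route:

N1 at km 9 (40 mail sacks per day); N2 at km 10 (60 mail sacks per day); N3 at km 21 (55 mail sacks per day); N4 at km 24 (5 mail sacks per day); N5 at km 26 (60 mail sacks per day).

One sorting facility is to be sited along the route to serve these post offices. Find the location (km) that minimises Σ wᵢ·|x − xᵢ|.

For a sum of weighted absolute distances on a line, the optimum is the weighted median (not the mean). Total weight W = 220; half-weight = 110.
Sort by position and accumulate weight:
  km 9 (N1, w=40) → cum 40
  km 10 (N2, w=60) → cum 100
  km 21 (N3, w=55) → cum 155  ≥ 110 → median here
  km 24 (N4, w=5) → cum 160
  km 26 (N5, w=60) → cum 220
Optimal location: km 21.

x = 21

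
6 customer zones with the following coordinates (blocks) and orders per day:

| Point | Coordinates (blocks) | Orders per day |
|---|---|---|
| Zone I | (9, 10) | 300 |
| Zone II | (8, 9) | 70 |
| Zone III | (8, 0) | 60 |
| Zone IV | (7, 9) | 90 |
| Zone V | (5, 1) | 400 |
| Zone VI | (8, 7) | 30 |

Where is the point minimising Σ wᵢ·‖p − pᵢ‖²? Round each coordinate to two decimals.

(6.96, 5.32)

The minimiser of Σwᵢ‖p−pᵢ‖² is the weighted centroid p* = (Σwᵢpᵢ)/(Σwᵢ).
Σwᵢ = 950.
Σwᵢxᵢ = 300·9 + 70·8 + 60·8 + 90·7 + 400·5 + 30·8 = 6610.
Σwᵢyᵢ = 300·10 + 70·9 + 60·0 + 90·9 + 400·1 + 30·7 = 5050.
x* = 6610/950 = 6.96, y* = 5050/950 = 5.32.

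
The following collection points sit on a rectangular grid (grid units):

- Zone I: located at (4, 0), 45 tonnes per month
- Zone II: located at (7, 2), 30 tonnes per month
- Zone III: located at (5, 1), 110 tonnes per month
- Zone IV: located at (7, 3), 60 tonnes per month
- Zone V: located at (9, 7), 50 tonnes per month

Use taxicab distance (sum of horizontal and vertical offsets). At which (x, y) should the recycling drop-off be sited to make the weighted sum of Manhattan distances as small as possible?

Manhattan distance separates: Σwᵢ(|x−xᵢ|+|y−yᵢ|) = Σwᵢ|x−xᵢ| + Σwᵢ|y−yᵢ|, so x and y are optimised independently as 1-D weighted medians.
Total weight W = 295; half = 147.5.
x-coordinate, sorted with cumulative weight:
  x=4 (Zone I, w=45) cum 45
  x=5 (Zone III, w=110) cum 155  ← median
  x=7 (Zone II, w=30) cum 185
  x=7 (Zone IV, w=60) cum 245
  x=9 (Zone V, w=50) cum 295
⇒ x* = 5
y-coordinate, sorted with cumulative weight:
  y=0 (Zone I, w=45) cum 45
  y=1 (Zone III, w=110) cum 155  ← median
  y=2 (Zone II, w=30) cum 185
  y=3 (Zone IV, w=60) cum 245
  y=7 (Zone V, w=50) cum 295
⇒ y* = 1

(5, 1)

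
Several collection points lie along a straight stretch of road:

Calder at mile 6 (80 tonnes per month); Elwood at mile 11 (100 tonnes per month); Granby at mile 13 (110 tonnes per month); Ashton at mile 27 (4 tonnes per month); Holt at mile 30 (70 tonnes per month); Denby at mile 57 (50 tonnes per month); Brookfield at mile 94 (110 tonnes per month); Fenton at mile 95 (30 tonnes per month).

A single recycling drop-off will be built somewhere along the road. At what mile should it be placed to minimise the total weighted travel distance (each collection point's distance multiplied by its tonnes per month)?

x = 13

For a sum of weighted absolute distances on a line, the optimum is the weighted median (not the mean). Total weight W = 554; half-weight = 277.
Sort by position and accumulate weight:
  mile 6 (Calder, w=80) → cum 80
  mile 11 (Elwood, w=100) → cum 180
  mile 13 (Granby, w=110) → cum 290  ≥ 277 → median here
  mile 27 (Ashton, w=4) → cum 294
  mile 30 (Holt, w=70) → cum 364
  mile 57 (Denby, w=50) → cum 414
  mile 94 (Brookfield, w=110) → cum 524
  mile 95 (Fenton, w=30) → cum 554
Optimal location: mile 13.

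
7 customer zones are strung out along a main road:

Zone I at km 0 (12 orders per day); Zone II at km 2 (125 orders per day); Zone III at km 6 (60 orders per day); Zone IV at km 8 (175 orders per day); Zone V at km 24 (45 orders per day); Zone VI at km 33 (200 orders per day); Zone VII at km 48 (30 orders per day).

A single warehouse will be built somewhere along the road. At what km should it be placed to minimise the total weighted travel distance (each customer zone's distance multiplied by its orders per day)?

For a sum of weighted absolute distances on a line, the optimum is the weighted median (not the mean). Total weight W = 647; half-weight = 323.5.
Sort by position and accumulate weight:
  km 0 (Zone I, w=12) → cum 12
  km 2 (Zone II, w=125) → cum 137
  km 6 (Zone III, w=60) → cum 197
  km 8 (Zone IV, w=175) → cum 372  ≥ 323.5 → median here
  km 24 (Zone V, w=45) → cum 417
  km 33 (Zone VI, w=200) → cum 617
  km 48 (Zone VII, w=30) → cum 647
Optimal location: km 8.

x = 8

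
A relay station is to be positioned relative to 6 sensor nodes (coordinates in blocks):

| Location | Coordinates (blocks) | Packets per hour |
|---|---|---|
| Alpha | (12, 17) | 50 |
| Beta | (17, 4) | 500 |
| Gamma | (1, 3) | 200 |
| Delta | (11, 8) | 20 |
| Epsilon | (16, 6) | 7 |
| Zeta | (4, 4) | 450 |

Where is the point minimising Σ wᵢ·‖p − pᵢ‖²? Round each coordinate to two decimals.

(9.32, 4.44)

The minimiser of Σwᵢ‖p−pᵢ‖² is the weighted centroid p* = (Σwᵢpᵢ)/(Σwᵢ).
Σwᵢ = 1227.
Σwᵢxᵢ = 50·12 + 500·17 + 200·1 + 20·11 + 7·16 + 450·4 = 11432.
Σwᵢyᵢ = 50·17 + 500·4 + 200·3 + 20·8 + 7·6 + 450·4 = 5452.
x* = 11432/1227 = 9.32, y* = 5452/1227 = 4.44.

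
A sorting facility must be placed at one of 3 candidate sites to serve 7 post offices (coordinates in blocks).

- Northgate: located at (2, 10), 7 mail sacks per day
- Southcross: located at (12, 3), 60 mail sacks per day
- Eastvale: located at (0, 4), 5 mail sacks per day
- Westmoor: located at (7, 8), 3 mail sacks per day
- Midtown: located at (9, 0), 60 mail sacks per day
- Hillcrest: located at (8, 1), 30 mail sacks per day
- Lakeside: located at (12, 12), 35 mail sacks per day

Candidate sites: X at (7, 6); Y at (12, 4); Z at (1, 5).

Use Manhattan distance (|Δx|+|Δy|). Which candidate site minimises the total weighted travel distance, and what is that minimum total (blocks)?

Y, total 1169 blocks

Total weighted distance at each candidate:
  X (7, 6): total = 1639
  Y (12, 4): total = 1169
  Z (1, 5): total = 2599
Minimum is at Y with total 1169 blocks.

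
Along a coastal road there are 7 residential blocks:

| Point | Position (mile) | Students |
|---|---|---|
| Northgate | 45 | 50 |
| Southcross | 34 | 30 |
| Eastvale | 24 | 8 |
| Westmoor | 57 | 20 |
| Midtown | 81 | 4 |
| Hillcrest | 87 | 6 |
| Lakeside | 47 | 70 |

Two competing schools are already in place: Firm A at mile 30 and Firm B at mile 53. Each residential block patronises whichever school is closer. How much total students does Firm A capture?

38

The indifferent point is the midpoint (30+53)/2 = 41.5; residential blocks left of it (closer to Firm A at 30) go to Firm A, those right go to Firm B.
  Eastvale at 24 (w=8) → Firm A
  Southcross at 34 (w=30) → Firm A
  Northgate at 45 (w=50) → Firm B
  Lakeside at 47 (w=70) → Firm B
  Westmoor at 57 (w=20) → Firm B
  Midtown at 81 (w=4) → Firm B
  Hillcrest at 87 (w=6) → Firm B
Firm A captures 38; Firm B captures 150.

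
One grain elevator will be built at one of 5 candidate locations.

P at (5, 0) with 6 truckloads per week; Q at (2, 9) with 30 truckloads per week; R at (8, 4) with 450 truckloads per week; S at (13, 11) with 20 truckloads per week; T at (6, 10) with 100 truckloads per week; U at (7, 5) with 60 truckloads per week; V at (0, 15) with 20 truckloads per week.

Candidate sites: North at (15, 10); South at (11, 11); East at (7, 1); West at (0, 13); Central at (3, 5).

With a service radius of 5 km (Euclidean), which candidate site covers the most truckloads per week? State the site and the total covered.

Coverage radius r = 5 km; a point is covered iff (Δx)²+(Δy)² ≤ 5² = 25.
  North (15, 10): covers {S} → 20
  South (11, 11): covers {S} → 20
  East (7, 1): covers {P, R, U} → 516
  West (0, 13): covers {Q, V} → 50
  Central (3, 5): covers {Q, U} → 90
Maximum coverage at East: 516 truckloads per week.

East, covering 516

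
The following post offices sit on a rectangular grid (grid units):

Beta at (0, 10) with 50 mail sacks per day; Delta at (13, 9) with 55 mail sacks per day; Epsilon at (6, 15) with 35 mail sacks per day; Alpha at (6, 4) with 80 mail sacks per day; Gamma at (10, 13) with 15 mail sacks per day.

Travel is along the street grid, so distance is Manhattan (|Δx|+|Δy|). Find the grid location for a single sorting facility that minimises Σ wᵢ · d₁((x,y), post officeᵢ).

Manhattan distance separates: Σwᵢ(|x−xᵢ|+|y−yᵢ|) = Σwᵢ|x−xᵢ| + Σwᵢ|y−yᵢ|, so x and y are optimised independently as 1-D weighted medians.
Total weight W = 235; half = 117.5.
x-coordinate, sorted with cumulative weight:
  x=0 (Beta, w=50) cum 50
  x=6 (Epsilon, w=35) cum 85
  x=6 (Alpha, w=80) cum 165  ← median
  x=10 (Gamma, w=15) cum 180
  x=13 (Delta, w=55) cum 235
⇒ x* = 6
y-coordinate, sorted with cumulative weight:
  y=4 (Alpha, w=80) cum 80
  y=9 (Delta, w=55) cum 135  ← median
  y=10 (Beta, w=50) cum 185
  y=13 (Gamma, w=15) cum 200
  y=15 (Epsilon, w=35) cum 235
⇒ y* = 9

(6, 9)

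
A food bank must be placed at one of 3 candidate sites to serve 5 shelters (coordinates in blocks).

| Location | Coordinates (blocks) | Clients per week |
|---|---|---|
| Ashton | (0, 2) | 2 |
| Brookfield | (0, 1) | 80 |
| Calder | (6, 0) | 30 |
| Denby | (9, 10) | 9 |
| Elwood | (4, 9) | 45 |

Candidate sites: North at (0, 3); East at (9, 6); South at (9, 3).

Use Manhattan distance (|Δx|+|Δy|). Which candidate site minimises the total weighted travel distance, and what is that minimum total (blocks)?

Total weighted distance at each candidate:
  North (0, 3): total = 1026
  East (9, 6): total = 1812
  South (9, 3): total = 1638
Minimum is at North with total 1026 blocks.

North, total 1026 blocks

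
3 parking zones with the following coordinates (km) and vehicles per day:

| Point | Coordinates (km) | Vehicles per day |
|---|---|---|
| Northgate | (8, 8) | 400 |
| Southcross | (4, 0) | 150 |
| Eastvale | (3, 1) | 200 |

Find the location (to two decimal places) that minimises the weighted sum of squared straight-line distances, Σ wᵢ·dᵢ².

(5.87, 4.53)

The minimiser of Σwᵢ‖p−pᵢ‖² is the weighted centroid p* = (Σwᵢpᵢ)/(Σwᵢ).
Σwᵢ = 750.
Σwᵢxᵢ = 400·8 + 150·4 + 200·3 = 4400.
Σwᵢyᵢ = 400·8 + 150·0 + 200·1 = 3400.
x* = 4400/750 = 5.87, y* = 3400/750 = 4.53.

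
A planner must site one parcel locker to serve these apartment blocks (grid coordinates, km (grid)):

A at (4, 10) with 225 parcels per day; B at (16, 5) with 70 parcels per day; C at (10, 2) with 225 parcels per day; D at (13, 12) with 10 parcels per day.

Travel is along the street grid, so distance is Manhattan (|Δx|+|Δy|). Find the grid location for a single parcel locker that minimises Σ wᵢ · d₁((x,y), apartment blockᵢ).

Manhattan distance separates: Σwᵢ(|x−xᵢ|+|y−yᵢ|) = Σwᵢ|x−xᵢ| + Σwᵢ|y−yᵢ|, so x and y are optimised independently as 1-D weighted medians.
Total weight W = 530; half = 265.
x-coordinate, sorted with cumulative weight:
  x=4 (A, w=225) cum 225
  x=10 (C, w=225) cum 450  ← median
  x=13 (D, w=10) cum 460
  x=16 (B, w=70) cum 530
⇒ x* = 10
y-coordinate, sorted with cumulative weight:
  y=2 (C, w=225) cum 225
  y=5 (B, w=70) cum 295  ← median
  y=10 (A, w=225) cum 520
  y=12 (D, w=10) cum 530
⇒ y* = 5

(10, 5)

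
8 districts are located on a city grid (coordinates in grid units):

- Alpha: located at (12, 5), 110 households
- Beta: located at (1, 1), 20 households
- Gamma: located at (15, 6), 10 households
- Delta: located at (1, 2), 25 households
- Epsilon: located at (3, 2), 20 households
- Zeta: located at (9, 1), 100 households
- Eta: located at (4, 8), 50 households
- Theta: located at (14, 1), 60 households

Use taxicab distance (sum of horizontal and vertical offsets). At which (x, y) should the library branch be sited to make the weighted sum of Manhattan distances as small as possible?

Manhattan distance separates: Σwᵢ(|x−xᵢ|+|y−yᵢ|) = Σwᵢ|x−xᵢ| + Σwᵢ|y−yᵢ|, so x and y are optimised independently as 1-D weighted medians.
Total weight W = 395; half = 197.5.
x-coordinate, sorted with cumulative weight:
  x=1 (Beta, w=20) cum 20
  x=1 (Delta, w=25) cum 45
  x=3 (Epsilon, w=20) cum 65
  x=4 (Eta, w=50) cum 115
  x=9 (Zeta, w=100) cum 215  ← median
  x=12 (Alpha, w=110) cum 325
  x=14 (Theta, w=60) cum 385
  x=15 (Gamma, w=10) cum 395
⇒ x* = 9
y-coordinate, sorted with cumulative weight:
  y=1 (Beta, w=20) cum 20
  y=1 (Zeta, w=100) cum 120
  y=1 (Theta, w=60) cum 180
  y=2 (Delta, w=25) cum 205  ← median
  y=2 (Epsilon, w=20) cum 225
  y=5 (Alpha, w=110) cum 335
  y=6 (Gamma, w=10) cum 345
  y=8 (Eta, w=50) cum 395
⇒ y* = 2

(9, 2)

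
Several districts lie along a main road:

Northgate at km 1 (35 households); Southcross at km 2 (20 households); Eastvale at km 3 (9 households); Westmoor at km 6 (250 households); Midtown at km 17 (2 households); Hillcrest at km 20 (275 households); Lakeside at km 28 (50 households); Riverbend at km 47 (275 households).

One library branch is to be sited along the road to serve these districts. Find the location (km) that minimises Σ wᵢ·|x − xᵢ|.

For a sum of weighted absolute distances on a line, the optimum is the weighted median (not the mean). Total weight W = 916; half-weight = 458.
Sort by position and accumulate weight:
  km 1 (Northgate, w=35) → cum 35
  km 2 (Southcross, w=20) → cum 55
  km 3 (Eastvale, w=9) → cum 64
  km 6 (Westmoor, w=250) → cum 314
  km 17 (Midtown, w=2) → cum 316
  km 20 (Hillcrest, w=275) → cum 591  ≥ 458 → median here
  km 28 (Lakeside, w=50) → cum 641
  km 47 (Riverbend, w=275) → cum 916
Optimal location: km 20.

x = 20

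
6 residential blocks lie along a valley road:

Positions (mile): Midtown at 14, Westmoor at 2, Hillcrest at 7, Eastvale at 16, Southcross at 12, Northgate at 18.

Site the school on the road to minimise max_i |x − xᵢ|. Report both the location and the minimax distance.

The 1-center on a line is the midpoint of the two extreme points: leftmost at 2, rightmost at 18.
Optimal location = (2 + 18)/2 = 10; maximum distance = (18 − 2)/2 = 8.

location 10, max distance 8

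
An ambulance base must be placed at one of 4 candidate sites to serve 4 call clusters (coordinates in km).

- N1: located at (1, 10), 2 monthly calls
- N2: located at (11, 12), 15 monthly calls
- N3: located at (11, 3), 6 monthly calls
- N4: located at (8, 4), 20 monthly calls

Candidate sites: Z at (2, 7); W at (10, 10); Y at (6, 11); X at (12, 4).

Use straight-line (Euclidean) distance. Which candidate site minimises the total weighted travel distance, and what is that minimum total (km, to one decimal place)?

Total weighted distance at each candidate:
  Z (2, 7): total = 354.0
  W (10, 10): total = 220.5
  Y (6, 11): total = 288.9
  X (12, 4): total = 234.5
Minimum is at W with total 220.5 km.

W, total 220.5 km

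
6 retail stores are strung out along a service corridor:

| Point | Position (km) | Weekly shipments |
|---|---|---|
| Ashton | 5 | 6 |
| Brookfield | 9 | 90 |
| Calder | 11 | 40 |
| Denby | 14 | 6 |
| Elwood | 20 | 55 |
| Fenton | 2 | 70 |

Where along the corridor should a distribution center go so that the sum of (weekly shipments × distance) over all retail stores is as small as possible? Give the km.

For a sum of weighted absolute distances on a line, the optimum is the weighted median (not the mean). Total weight W = 267; half-weight = 133.5.
Sort by position and accumulate weight:
  km 2 (Fenton, w=70) → cum 70
  km 5 (Ashton, w=6) → cum 76
  km 9 (Brookfield, w=90) → cum 166  ≥ 133.5 → median here
  km 11 (Calder, w=40) → cum 206
  km 14 (Denby, w=6) → cum 212
  km 20 (Elwood, w=55) → cum 267
Optimal location: km 9.

x = 9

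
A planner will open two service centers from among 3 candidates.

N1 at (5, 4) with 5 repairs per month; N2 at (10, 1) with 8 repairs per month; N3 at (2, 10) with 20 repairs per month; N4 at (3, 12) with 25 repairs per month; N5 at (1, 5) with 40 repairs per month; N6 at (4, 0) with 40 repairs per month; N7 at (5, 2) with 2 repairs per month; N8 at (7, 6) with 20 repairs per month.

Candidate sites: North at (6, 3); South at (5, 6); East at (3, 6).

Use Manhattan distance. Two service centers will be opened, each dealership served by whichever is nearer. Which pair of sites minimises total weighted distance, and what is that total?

{North, East}, total 712

Evaluate every pair (each demand assigned to the nearer of the two):
  {North, East}: total = 712
  {South, East}: total = 788
  {North, South}: total = 842
Best pair: {North, East} with total 712.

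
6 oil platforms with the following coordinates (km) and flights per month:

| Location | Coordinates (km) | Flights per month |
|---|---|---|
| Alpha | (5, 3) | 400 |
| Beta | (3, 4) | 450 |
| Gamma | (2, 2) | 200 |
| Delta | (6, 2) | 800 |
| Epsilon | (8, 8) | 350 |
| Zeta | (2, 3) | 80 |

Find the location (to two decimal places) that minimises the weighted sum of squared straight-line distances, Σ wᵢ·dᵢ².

(5.05, 3.53)

The minimiser of Σwᵢ‖p−pᵢ‖² is the weighted centroid p* = (Σwᵢpᵢ)/(Σwᵢ).
Σwᵢ = 2280.
Σwᵢxᵢ = 400·5 + 450·3 + 200·2 + 800·6 + 350·8 + 80·2 = 11510.
Σwᵢyᵢ = 400·3 + 450·4 + 200·2 + 800·2 + 350·8 + 80·3 = 8040.
x* = 11510/2280 = 5.05, y* = 8040/2280 = 3.53.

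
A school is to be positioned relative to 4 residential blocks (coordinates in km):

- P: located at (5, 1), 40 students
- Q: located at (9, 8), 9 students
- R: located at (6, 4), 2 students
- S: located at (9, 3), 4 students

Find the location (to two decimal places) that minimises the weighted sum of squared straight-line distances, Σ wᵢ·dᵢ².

(5.98, 2.40)

The minimiser of Σwᵢ‖p−pᵢ‖² is the weighted centroid p* = (Σwᵢpᵢ)/(Σwᵢ).
Σwᵢ = 55.
Σwᵢxᵢ = 40·5 + 9·9 + 2·6 + 4·9 = 329.
Σwᵢyᵢ = 40·1 + 9·8 + 2·4 + 4·3 = 132.
x* = 329/55 = 5.98, y* = 132/55 = 2.40.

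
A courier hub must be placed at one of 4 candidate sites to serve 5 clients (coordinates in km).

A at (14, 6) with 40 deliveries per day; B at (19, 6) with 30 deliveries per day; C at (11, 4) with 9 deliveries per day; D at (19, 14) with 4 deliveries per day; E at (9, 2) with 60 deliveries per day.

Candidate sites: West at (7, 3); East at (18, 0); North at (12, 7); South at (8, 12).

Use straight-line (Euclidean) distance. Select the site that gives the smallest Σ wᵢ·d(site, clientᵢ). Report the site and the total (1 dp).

Total weighted distance at each candidate:
  West (7, 3): total = 912.1
  East (18, 0): total = 1152.8
  North (12, 7): total = 719.5
  South (8, 12): total = 1439.9
Minimum is at North with total 719.5 km.

North, total 719.5 km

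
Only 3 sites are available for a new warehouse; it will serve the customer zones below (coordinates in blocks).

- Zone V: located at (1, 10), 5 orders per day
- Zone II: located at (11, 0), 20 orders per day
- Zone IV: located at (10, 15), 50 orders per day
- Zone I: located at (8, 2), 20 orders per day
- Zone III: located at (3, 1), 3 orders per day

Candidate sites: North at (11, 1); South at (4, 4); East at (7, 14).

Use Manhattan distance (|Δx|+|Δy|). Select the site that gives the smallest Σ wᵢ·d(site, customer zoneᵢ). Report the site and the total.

Total weighted distance at each candidate:
  North (11, 1): total = 969
  South (4, 4): total = 1247
  East (7, 14): total = 921
Minimum is at East with total 921 blocks.

East, total 921 blocks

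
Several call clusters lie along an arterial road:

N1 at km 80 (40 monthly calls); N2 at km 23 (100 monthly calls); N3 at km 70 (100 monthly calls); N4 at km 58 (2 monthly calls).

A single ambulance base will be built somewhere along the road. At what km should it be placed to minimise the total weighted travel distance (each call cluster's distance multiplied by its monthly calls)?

x = 70

For a sum of weighted absolute distances on a line, the optimum is the weighted median (not the mean). Total weight W = 242; half-weight = 121.
Sort by position and accumulate weight:
  km 23 (N2, w=100) → cum 100
  km 58 (N4, w=2) → cum 102
  km 70 (N3, w=100) → cum 202  ≥ 121 → median here
  km 80 (N1, w=40) → cum 242
Optimal location: km 70.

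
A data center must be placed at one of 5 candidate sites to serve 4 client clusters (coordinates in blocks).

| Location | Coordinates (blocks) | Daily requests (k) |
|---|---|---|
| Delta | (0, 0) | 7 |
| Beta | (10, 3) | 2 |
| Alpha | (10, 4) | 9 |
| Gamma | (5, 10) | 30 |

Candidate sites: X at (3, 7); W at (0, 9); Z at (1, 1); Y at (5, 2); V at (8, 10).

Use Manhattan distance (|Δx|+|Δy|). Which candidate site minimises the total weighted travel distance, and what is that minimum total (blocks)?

V, total 306 blocks

Total weighted distance at each candidate:
  X (3, 7): total = 332
  W (0, 9): total = 410
  Z (1, 1): total = 534
  Y (5, 2): total = 364
  V (8, 10): total = 306
Minimum is at V with total 306 blocks.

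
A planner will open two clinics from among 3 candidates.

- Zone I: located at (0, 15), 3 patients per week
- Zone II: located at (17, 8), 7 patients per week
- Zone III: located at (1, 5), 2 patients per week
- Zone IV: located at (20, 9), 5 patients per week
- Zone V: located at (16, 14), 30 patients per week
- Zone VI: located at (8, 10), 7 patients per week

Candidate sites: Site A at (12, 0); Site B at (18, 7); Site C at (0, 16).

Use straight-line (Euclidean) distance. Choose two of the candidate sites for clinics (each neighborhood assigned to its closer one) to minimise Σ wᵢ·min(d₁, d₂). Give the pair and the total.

Evaluate every pair (each demand assigned to the nearer of the two):
  {Site B, Site C}: total = 337.5
  {Site A, Site B}: total = 397.3
  {Site A, Site C}: total = 658.1
Best pair: {Site B, Site C} with total 337.5.

{Site B, Site C}, total 337.5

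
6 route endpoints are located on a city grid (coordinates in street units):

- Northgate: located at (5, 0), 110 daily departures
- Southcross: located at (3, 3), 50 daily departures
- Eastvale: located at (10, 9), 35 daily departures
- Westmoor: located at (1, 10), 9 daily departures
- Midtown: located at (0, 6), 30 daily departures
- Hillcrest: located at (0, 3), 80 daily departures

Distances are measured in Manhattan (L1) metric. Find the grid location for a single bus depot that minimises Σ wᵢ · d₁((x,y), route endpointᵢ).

(3, 3)

Manhattan distance separates: Σwᵢ(|x−xᵢ|+|y−yᵢ|) = Σwᵢ|x−xᵢ| + Σwᵢ|y−yᵢ|, so x and y are optimised independently as 1-D weighted medians.
Total weight W = 314; half = 157.
x-coordinate, sorted with cumulative weight:
  x=0 (Midtown, w=30) cum 30
  x=0 (Hillcrest, w=80) cum 110
  x=1 (Westmoor, w=9) cum 119
  x=3 (Southcross, w=50) cum 169  ← median
  x=5 (Northgate, w=110) cum 279
  x=10 (Eastvale, w=35) cum 314
⇒ x* = 3
y-coordinate, sorted with cumulative weight:
  y=0 (Northgate, w=110) cum 110
  y=3 (Southcross, w=50) cum 160  ← median
  y=3 (Hillcrest, w=80) cum 240
  y=6 (Midtown, w=30) cum 270
  y=9 (Eastvale, w=35) cum 305
  y=10 (Westmoor, w=9) cum 314
⇒ y* = 3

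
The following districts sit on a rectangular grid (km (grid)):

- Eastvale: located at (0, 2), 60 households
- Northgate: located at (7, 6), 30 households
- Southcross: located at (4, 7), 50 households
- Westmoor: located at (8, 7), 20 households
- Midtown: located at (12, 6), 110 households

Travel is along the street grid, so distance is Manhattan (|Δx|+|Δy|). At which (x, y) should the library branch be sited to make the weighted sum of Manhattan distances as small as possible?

(7, 6)

Manhattan distance separates: Σwᵢ(|x−xᵢ|+|y−yᵢ|) = Σwᵢ|x−xᵢ| + Σwᵢ|y−yᵢ|, so x and y are optimised independently as 1-D weighted medians.
Total weight W = 270; half = 135.
x-coordinate, sorted with cumulative weight:
  x=0 (Eastvale, w=60) cum 60
  x=4 (Southcross, w=50) cum 110
  x=7 (Northgate, w=30) cum 140  ← median
  x=8 (Westmoor, w=20) cum 160
  x=12 (Midtown, w=110) cum 270
⇒ x* = 7
y-coordinate, sorted with cumulative weight:
  y=2 (Eastvale, w=60) cum 60
  y=6 (Northgate, w=30) cum 90
  y=6 (Midtown, w=110) cum 200  ← median
  y=7 (Southcross, w=50) cum 250
  y=7 (Westmoor, w=20) cum 270
⇒ y* = 6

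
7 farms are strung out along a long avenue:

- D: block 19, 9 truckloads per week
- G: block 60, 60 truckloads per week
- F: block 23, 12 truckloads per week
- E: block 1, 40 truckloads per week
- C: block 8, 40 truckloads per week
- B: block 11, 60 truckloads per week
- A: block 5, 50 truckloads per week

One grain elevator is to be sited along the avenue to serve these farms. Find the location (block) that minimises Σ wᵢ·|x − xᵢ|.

x = 11

For a sum of weighted absolute distances on a line, the optimum is the weighted median (not the mean). Total weight W = 271; half-weight = 135.5.
Sort by position and accumulate weight:
  block 1 (E, w=40) → cum 40
  block 5 (A, w=50) → cum 90
  block 8 (C, w=40) → cum 130
  block 11 (B, w=60) → cum 190  ≥ 135.5 → median here
  block 19 (D, w=9) → cum 199
  block 23 (F, w=12) → cum 211
  block 60 (G, w=60) → cum 271
Optimal location: block 11.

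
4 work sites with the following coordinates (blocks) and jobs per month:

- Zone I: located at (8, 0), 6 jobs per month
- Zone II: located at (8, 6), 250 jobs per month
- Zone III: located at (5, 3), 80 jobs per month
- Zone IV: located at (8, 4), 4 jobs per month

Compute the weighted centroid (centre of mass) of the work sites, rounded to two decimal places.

The minimiser of Σwᵢ‖p−pᵢ‖² is the weighted centroid p* = (Σwᵢpᵢ)/(Σwᵢ).
Σwᵢ = 340.
Σwᵢxᵢ = 6·8 + 250·8 + 80·5 + 4·8 = 2480.
Σwᵢyᵢ = 6·0 + 250·6 + 80·3 + 4·4 = 1756.
x* = 2480/340 = 7.29, y* = 1756/340 = 5.16.

(7.29, 5.16)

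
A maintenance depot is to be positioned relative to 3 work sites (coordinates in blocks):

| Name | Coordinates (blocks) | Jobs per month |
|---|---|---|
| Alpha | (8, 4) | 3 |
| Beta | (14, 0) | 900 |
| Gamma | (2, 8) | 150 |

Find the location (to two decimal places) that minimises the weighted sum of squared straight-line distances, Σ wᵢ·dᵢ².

The minimiser of Σwᵢ‖p−pᵢ‖² is the weighted centroid p* = (Σwᵢpᵢ)/(Σwᵢ).
Σwᵢ = 1053.
Σwᵢxᵢ = 3·8 + 900·14 + 150·2 = 12924.
Σwᵢyᵢ = 3·4 + 900·0 + 150·8 = 1212.
x* = 12924/1053 = 12.27, y* = 1212/1053 = 1.15.

(12.27, 1.15)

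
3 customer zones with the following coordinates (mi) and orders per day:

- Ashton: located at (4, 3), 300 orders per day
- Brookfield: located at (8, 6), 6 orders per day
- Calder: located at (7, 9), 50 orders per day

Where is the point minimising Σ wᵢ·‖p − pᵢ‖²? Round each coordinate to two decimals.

The minimiser of Σwᵢ‖p−pᵢ‖² is the weighted centroid p* = (Σwᵢpᵢ)/(Σwᵢ).
Σwᵢ = 356.
Σwᵢxᵢ = 300·4 + 6·8 + 50·7 = 1598.
Σwᵢyᵢ = 300·3 + 6·6 + 50·9 = 1386.
x* = 1598/356 = 4.49, y* = 1386/356 = 3.89.

(4.49, 3.89)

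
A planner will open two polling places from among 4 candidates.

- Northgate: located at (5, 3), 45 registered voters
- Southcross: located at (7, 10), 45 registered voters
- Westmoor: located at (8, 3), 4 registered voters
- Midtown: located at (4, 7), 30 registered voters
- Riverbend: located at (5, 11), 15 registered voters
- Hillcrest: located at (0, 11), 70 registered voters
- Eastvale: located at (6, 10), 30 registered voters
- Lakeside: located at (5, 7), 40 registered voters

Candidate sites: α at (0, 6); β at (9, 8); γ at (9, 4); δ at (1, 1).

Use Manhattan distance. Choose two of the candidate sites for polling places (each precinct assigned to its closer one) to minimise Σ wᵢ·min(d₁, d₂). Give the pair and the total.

{α, β}, total 1519

Evaluate every pair (each demand assigned to the nearer of the two):
  {α, β}: total = 1519
  {α, γ}: total = 1753
  {β, δ}: total = 1879
  {β, γ}: total = 1888
  {α, δ}: total = 1991
  {γ, δ}: total = 2318
Best pair: {α, β} with total 1519.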